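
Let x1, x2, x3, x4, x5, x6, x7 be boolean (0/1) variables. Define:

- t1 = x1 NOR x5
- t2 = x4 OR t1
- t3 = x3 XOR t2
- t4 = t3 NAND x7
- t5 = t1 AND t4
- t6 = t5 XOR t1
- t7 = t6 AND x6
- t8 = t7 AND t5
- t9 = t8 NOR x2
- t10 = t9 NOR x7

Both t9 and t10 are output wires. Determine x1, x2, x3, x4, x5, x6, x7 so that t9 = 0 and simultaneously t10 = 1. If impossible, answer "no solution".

x1=0 x2=1 x3=0 x4=0 x5=0 x6=1 x7=0

Check with x1=0 x2=1 x3=0 x4=0 x5=0 x6=1 x7=0:
t1 = x1 NOR x5 = 0 NOR 0 = 1
t2 = x4 OR t1 = 0 OR 1 = 1
t3 = x3 XOR t2 = 0 XOR 1 = 1
t4 = t3 NAND x7 = 1 NAND 0 = 1
t5 = t1 AND t4 = 1 AND 1 = 1
t6 = t5 XOR t1 = 1 XOR 1 = 0
t7 = t6 AND x6 = 0 AND 1 = 0
t8 = t7 AND t5 = 0 AND 1 = 0
t9 = t8 NOR x2 = 0 NOR 1 = 0
t10 = t9 NOR x7 = 0 NOR 0 = 1
So t9 = 0 and t10 = 1.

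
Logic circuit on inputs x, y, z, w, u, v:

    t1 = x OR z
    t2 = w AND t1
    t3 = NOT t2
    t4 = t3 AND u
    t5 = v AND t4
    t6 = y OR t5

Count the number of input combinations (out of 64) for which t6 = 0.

27

t6 = y OR t5 must be 0, so both y = 0 and t5 = 0.
t5 = v AND t4 must be 0, so at least one of v, t4 is 0.
Enumerating the 64 input combinations, 27 give t6 = 0 and 37 give t6 = 1.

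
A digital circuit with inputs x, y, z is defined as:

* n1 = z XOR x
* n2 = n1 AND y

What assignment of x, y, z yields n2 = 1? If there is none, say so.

x=0, y=1, z=1

n2 = n1 AND y must be 1, so both n1 = 1 and y = 1.
n1 = z XOR x must be 1, so z and x differ.
Check with x=0, y=1, z=1:
n1 = z XOR x = 1 XOR 0 = 1
n2 = n1 AND y = 1 AND 1 = 1
So n2 = 1 as required.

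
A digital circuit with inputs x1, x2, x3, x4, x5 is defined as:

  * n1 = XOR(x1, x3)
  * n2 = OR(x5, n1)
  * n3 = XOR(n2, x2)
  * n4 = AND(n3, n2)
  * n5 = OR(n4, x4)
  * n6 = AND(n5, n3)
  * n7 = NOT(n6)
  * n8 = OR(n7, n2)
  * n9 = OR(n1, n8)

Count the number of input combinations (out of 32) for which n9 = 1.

n9 = OR(n1, n8) must be 1, so at least one of n1, n8 is 1.
Enumerating the 32 input combinations, 30 give n9 = 1 and 2 give n9 = 0.

30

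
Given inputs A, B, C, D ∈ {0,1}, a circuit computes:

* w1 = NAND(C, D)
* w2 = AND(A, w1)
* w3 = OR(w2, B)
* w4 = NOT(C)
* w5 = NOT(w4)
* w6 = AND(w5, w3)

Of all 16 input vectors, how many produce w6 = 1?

5

w6 = AND(w5, w3) must be 1, so both w5 = 1 and w3 = 1.
Satisfying assignments:
  A=0, B=1, C=1, D=0
  A=0, B=1, C=1, D=1
  A=1, B=0, C=1, D=0
  A=1, B=1, C=1, D=0
  A=1, B=1, C=1, D=1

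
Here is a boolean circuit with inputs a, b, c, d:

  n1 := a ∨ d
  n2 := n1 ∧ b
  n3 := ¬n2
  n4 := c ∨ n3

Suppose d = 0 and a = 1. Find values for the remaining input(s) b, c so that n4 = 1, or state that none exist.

Check with d = 0 and a = 1 and b=0, c=1:
n1 = a ∨ d = 1 ∨ 0 = 1
n2 = n1 ∧ b = 1 ∧ 0 = 0
n3 = ¬n2 = ¬0 = 1
n4 = c ∨ n3 = 1 ∨ 1 = 1
So n4 = 1.

b=0, c=1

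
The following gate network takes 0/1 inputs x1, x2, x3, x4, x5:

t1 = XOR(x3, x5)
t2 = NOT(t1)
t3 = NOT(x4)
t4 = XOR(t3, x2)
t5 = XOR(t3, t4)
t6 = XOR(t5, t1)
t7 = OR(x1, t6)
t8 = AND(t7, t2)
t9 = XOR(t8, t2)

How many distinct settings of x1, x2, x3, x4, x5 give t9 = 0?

28

t9 = XOR(t8, t2) must be 0, so t8 and t2 are equal.
Enumerating the 32 input combinations, 28 give t9 = 0 and 4 give t9 = 1.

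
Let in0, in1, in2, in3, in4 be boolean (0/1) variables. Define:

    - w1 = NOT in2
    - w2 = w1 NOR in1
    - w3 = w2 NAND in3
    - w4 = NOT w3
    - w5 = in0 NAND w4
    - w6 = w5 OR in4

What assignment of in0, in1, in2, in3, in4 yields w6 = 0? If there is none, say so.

w6 = w5 OR in4 must be 0, so both w5 = 0 and in4 = 0.
w5 = in0 NAND w4 must be 0, so both in0 = 1 and w4 = 1.
w4 = NOT w3 must be 1, so w3 = 0.
Check with in0=1, in1=0, in2=1, in3=1, in4=0:
w1 = NOT in2 = NOT 1 = 0
w2 = w1 NOR in1 = 0 NOR 0 = 1
w3 = w2 NAND in3 = 1 NAND 1 = 0
w4 = NOT w3 = NOT 0 = 1
w5 = in0 NAND w4 = 1 NAND 1 = 0
w6 = w5 OR in4 = 0 OR 0 = 0
So w6 = 0 as required.

in0=1, in1=0, in2=1, in3=1, in4=0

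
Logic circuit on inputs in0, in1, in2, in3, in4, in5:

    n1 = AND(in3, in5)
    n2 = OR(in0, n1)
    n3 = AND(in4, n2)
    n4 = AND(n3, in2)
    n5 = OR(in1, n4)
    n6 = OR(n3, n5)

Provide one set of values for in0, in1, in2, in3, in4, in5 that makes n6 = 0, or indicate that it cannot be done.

in0=0, in1=0, in2=0, in3=0, in4=1, in5=1

n6 = OR(n3, n5) must be 0, so both n3 = 0 and n5 = 0.
n3 = AND(in4, n2) must be 0, so at least one of in4, n2 is 0.
Check with in0=0, in1=0, in2=0, in3=0, in4=1, in5=1:
n1 = AND(in3, in5) = AND(0, 1) = 0
n2 = OR(in0, n1) = OR(0, 0) = 0
n3 = AND(in4, n2) = AND(1, 0) = 0
n4 = AND(n3, in2) = AND(0, 0) = 0
n5 = OR(in1, n4) = OR(0, 0) = 0
n6 = OR(n3, n5) = OR(0, 0) = 0
So n6 = 0 as required.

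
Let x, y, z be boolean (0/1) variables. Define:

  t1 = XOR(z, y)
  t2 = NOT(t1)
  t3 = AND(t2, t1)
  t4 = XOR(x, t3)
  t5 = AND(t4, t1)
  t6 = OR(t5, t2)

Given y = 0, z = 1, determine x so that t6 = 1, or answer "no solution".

x=1

t6 = OR(t5, t2) must be 1, so at least one of t5, t2 is 1.
Check with y = 0, z = 1 and x=1:
t1 = XOR(z, y) = XOR(1, 0) = 1
t2 = NOT(t1) = NOT 1 = 0
t3 = AND(t2, t1) = AND(0, 1) = 0
t4 = XOR(x, t3) = XOR(1, 0) = 1
t5 = AND(t4, t1) = AND(1, 1) = 1
t6 = OR(t5, t2) = OR(1, 0) = 1
So t6 = 1.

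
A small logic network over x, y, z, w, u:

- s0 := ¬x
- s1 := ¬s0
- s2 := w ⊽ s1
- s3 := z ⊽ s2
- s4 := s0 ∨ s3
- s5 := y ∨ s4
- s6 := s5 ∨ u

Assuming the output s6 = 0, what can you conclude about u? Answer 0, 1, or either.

s6 = s5 ∨ u must be 0, so both s5 = 0 and u = 0.
Every assignment with s6 = 0 has u = 0; there are 2 such assignment(s).
  x=1, y=0, z=1, w=0, u=0
  x=1, y=0, z=1, w=1, u=0

0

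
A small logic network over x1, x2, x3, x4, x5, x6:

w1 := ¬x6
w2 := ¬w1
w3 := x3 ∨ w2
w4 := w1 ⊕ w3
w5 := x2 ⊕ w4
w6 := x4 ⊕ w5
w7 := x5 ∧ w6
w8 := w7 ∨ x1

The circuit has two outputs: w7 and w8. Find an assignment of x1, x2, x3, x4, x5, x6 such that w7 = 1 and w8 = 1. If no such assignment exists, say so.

Check with x1=0, x2=1, x3=1, x4=1, x5=1, x6=1:
w1 = ¬x6 = ¬1 = 0
w2 = ¬w1 = ¬0 = 1
w3 = x3 ∨ w2 = 1 ∨ 1 = 1
w4 = w1 ⊕ w3 = 0 ⊕ 1 = 1
w5 = x2 ⊕ w4 = 1 ⊕ 1 = 0
w6 = x4 ⊕ w5 = 1 ⊕ 0 = 1
w7 = x5 ∧ w6 = 1 ∧ 1 = 1
w8 = w7 ∨ x1 = 1 ∨ 0 = 1
So w7 = 1 and w8 = 1.

x1=0, x2=1, x3=1, x4=1, x5=1, x6=1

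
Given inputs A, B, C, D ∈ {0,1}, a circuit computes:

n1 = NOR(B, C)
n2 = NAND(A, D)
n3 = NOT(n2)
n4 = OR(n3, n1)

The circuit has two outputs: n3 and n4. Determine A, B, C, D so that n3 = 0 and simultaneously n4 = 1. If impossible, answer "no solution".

Check with A=0, B=0, C=0, D=0:
n1 = NOR(B, C) = NOR(0, 0) = 1
n2 = NAND(A, D) = NAND(0, 0) = 1
n3 = NOT(n2) = NOT 1 = 0
n4 = OR(n3, n1) = OR(0, 1) = 1
So n3 = 0 and n4 = 1.

A=0, B=0, C=0, D=0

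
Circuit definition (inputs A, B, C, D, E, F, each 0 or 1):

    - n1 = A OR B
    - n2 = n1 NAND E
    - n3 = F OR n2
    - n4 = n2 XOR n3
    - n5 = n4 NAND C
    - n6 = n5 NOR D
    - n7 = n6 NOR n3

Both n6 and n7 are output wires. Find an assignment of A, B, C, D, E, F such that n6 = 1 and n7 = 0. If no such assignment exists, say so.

A=1, B=0, C=1, D=0, E=1, F=1

Check with A=1, B=0, C=1, D=0, E=1, F=1:
n1 = A OR B = 1 OR 0 = 1
n2 = n1 NAND E = 1 NAND 1 = 0
n3 = F OR n2 = 1 OR 0 = 1
n4 = n2 XOR n3 = 0 XOR 1 = 1
n5 = n4 NAND C = 1 NAND 1 = 0
n6 = n5 NOR D = 0 NOR 0 = 1
n7 = n6 NOR n3 = 1 NOR 1 = 0
So n6 = 1 and n7 = 0.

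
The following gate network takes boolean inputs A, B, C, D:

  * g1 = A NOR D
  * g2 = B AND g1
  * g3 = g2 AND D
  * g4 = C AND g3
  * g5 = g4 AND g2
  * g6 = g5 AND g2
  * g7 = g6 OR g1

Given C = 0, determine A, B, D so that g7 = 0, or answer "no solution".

A=0 B=1 D=1

g7 = g6 OR g1 must be 0, so both g6 = 0 and g1 = 0.
g6 = g5 AND g2 must be 0, so at least one of g5, g2 is 0.
Check with C = 0 and A=0, B=1, D=1:
g1 = A NOR D = 0 NOR 1 = 0
g2 = B AND g1 = 1 AND 0 = 0
g3 = g2 AND D = 0 AND 1 = 0
g4 = C AND g3 = 0 AND 0 = 0
g5 = g4 AND g2 = 0 AND 0 = 0
g6 = g5 AND g2 = 0 AND 0 = 0
g7 = g6 OR g1 = 0 OR 0 = 0
So g7 = 0.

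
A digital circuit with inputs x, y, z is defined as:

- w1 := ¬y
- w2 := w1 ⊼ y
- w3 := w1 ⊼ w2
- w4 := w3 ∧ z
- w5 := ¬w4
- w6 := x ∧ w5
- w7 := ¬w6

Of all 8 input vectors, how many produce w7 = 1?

5

w7 = ¬w6 must be 1, so w6 = 0.
Enumerating the 8 input combinations, 5 give w7 = 1 and 3 give w7 = 0.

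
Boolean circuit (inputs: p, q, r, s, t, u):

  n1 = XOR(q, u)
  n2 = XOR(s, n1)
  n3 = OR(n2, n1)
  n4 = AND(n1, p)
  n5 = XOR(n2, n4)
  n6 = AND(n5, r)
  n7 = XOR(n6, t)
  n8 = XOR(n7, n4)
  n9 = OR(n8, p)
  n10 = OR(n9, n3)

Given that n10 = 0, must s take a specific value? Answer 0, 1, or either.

n10 = OR(n9, n3) must be 0, so both n9 = 0 and n3 = 0.
n9 = OR(n8, p) must be 0, so both n8 = 0 and p = 0.
n3 = OR(n2, n1) must be 0, so both n2 = 0 and n1 = 0.
Every assignment with n10 = 0 has s = 0; there are 4 such assignment(s).
  p=0, q=0, r=0, s=0, t=0, u=0
  p=0, q=0, r=1, s=0, t=0, u=0
  p=0, q=1, r=0, s=0, t=0, u=1
  p=0, q=1, r=1, s=0, t=0, u=1

0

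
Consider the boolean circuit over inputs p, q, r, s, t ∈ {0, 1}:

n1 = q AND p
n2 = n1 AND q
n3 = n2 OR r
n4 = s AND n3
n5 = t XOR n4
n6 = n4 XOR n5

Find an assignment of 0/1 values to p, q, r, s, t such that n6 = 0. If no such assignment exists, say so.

n6 = n4 XOR n5 must be 0, so n4 and n5 are equal.
Check with p=1, q=0, r=1, s=0, t=0:
n1 = q AND p = 0 AND 1 = 0
n2 = n1 AND q = 0 AND 0 = 0
n3 = n2 OR r = 0 OR 1 = 1
n4 = s AND n3 = 0 AND 1 = 0
n5 = t XOR n4 = 0 XOR 0 = 0
n6 = n4 XOR n5 = 0 XOR 0 = 0
So n6 = 0 as required.

p=1, q=0, r=1, s=0, t=0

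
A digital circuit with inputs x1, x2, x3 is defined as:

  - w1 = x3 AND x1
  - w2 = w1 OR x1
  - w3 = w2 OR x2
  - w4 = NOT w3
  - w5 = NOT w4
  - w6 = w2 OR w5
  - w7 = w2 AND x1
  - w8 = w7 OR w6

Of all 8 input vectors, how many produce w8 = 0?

2

w8 = w7 OR w6 must be 0, so both w7 = 0 and w6 = 0.
Satisfying assignments:
  x1=0, x2=0, x3=0
  x1=0, x2=0, x3=1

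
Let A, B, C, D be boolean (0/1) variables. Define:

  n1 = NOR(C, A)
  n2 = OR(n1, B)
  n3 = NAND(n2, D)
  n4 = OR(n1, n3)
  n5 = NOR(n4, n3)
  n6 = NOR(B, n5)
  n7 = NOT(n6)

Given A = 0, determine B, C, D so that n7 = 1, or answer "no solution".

B=1 C=1 D=0

n7 = NOT(n6) must be 1, so n6 = 0.
Check with A = 0 and B=1, C=1, D=0:
n1 = NOR(C, A) = NOR(1, 0) = 0
n2 = OR(n1, B) = OR(0, 1) = 1
n3 = NAND(n2, D) = NAND(1, 0) = 1
n4 = OR(n1, n3) = OR(0, 1) = 1
n5 = NOR(n4, n3) = NOR(1, 1) = 0
n6 = NOR(B, n5) = NOR(1, 0) = 0
n7 = NOT(n6) = NOT 0 = 1
So n7 = 1.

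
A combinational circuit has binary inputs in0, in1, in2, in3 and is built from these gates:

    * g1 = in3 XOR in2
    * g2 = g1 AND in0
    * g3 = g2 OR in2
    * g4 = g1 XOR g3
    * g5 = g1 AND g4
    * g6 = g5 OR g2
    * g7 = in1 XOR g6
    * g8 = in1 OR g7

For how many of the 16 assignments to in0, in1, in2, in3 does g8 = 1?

g8 = in1 OR g7 must be 1, so at least one of in1, g7 is 1.
Enumerating the 16 input combinations, 11 give g8 = 1 and 5 give g8 = 0.

11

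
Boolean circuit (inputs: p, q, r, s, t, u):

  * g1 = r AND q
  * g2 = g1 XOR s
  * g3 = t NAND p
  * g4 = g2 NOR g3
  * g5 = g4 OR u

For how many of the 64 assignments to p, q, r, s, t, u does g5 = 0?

28

g5 = g4 OR u must be 0, so both g4 = 0 and u = 0.
g4 = g2 NOR g3 must be 0, so at least one of g2, g3 is 1.
Enumerating the 64 input combinations, 28 give g5 = 0 and 36 give g5 = 1.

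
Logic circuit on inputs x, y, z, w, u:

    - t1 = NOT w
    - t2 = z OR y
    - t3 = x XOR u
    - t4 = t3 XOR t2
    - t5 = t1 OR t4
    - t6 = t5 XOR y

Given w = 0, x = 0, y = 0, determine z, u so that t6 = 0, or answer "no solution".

no solution exists

With w = 0, x = 0, y = 0 fixed, none of the 4 settings of z, u give t6 = 0.
For example, with z=1, u=1:
t1 = NOT w = NOT 0 = 1
t2 = z OR y = 1 OR 0 = 1
t3 = x XOR u = 0 XOR 1 = 1
t4 = t3 XOR t2 = 1 XOR 1 = 0
t5 = t1 OR t4 = 1 OR 0 = 1
t6 = t5 XOR y = 1 XOR 0 = 1
giving t6 = 1 ≠ 0.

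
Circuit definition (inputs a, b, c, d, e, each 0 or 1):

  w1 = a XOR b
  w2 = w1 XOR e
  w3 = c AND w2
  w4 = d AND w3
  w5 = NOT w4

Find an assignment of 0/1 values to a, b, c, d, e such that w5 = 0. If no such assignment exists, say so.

a=1, b=0, c=1, d=1, e=0

w5 = NOT w4 must be 0, so w4 = 1.
w4 = d AND w3 must be 1, so both d = 1 and w3 = 1.
Check with a=1, b=0, c=1, d=1, e=0:
w1 = a XOR b = 1 XOR 0 = 1
w2 = w1 XOR e = 1 XOR 0 = 1
w3 = c AND w2 = 1 AND 1 = 1
w4 = d AND w3 = 1 AND 1 = 1
w5 = NOT w4 = NOT 1 = 0
So w5 = 0 as required.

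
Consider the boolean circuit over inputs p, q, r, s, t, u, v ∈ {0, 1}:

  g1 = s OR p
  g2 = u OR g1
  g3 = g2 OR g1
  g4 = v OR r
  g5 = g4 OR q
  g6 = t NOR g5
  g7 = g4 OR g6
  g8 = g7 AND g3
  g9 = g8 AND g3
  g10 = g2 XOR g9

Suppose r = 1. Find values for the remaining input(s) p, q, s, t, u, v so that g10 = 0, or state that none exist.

p=1, q=0, s=0, t=0, u=0, v=1

g10 = g2 XOR g9 must be 0, so g2 and g9 are equal.
Check with r = 1 and p=1, q=0, s=0, t=0, u=0, v=1:
g1 = s OR p = 0 OR 1 = 1
g2 = u OR g1 = 0 OR 1 = 1
g3 = g2 OR g1 = 1 OR 1 = 1
g4 = v OR r = 1 OR 1 = 1
g5 = g4 OR q = 1 OR 0 = 1
g6 = t NOR g5 = 0 NOR 1 = 0
g7 = g4 OR g6 = 1 OR 0 = 1
g8 = g7 AND g3 = 1 AND 1 = 1
g9 = g8 AND g3 = 1 AND 1 = 1
g10 = g2 XOR g9 = 1 XOR 1 = 0
So g10 = 0.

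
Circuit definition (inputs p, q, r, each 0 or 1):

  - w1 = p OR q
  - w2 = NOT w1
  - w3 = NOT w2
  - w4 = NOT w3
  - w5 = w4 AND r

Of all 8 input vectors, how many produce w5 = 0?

w5 = w4 AND r must be 0, so at least one of w4, r is 0.
Enumerating the 8 input combinations, 7 give w5 = 0 and 1 give w5 = 1.

7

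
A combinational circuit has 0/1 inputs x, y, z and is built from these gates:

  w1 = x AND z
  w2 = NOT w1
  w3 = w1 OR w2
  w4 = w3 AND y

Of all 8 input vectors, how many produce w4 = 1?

4

w4 = w3 AND y must be 1, so both w3 = 1 and y = 1.
w3 = w1 OR w2 must be 1, so at least one of w1, w2 is 1.
Satisfying assignments:
  x=0, y=1, z=0
  x=0, y=1, z=1
  x=1, y=1, z=0
  x=1, y=1, z=1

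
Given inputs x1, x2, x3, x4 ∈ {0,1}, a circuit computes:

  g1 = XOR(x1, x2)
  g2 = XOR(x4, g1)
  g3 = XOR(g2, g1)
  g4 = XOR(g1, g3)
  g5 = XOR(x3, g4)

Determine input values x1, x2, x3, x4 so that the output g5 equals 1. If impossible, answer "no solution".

g5 = XOR(x3, g4) must be 1, so x3 and g4 differ.
Check with x1=1, x2=1, x3=1, x4=0:
g1 = XOR(x1, x2) = XOR(1, 1) = 0
g2 = XOR(x4, g1) = XOR(0, 0) = 0
g3 = XOR(g2, g1) = XOR(0, 0) = 0
g4 = XOR(g1, g3) = XOR(0, 0) = 0
g5 = XOR(x3, g4) = XOR(1, 0) = 1
So g5 = 1 as required.

x1=1, x2=1, x3=1, x4=0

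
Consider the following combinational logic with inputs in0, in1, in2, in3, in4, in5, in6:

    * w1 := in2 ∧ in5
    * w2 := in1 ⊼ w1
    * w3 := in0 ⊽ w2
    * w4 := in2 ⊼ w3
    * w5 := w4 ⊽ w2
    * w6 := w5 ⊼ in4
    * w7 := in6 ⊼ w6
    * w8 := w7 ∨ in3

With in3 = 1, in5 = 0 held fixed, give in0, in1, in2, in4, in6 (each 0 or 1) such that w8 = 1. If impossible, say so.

in0=1 in1=0 in2=0 in4=0 in6=1

w8 = w7 ∨ in3 must be 1, so at least one of w7, in3 is 1.
Check with in3 = 1, in5 = 0 and in0=1, in1=0, in2=0, in4=0, in6=1:
w1 = in2 ∧ in5 = 0 ∧ 0 = 0
w2 = in1 ⊼ w1 = 0 ⊼ 0 = 1
w3 = in0 ⊽ w2 = 1 ⊽ 1 = 0
w4 = in2 ⊼ w3 = 0 ⊼ 0 = 1
w5 = w4 ⊽ w2 = 1 ⊽ 1 = 0
w6 = w5 ⊼ in4 = 0 ⊼ 0 = 1
w7 = in6 ⊼ w6 = 1 ⊼ 1 = 0
w8 = w7 ∨ in3 = 0 ∨ 1 = 1
So w8 = 1.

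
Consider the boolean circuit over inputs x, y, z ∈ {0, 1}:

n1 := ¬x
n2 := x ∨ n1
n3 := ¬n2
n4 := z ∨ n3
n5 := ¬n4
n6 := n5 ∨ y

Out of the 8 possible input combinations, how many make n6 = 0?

n6 = n5 ∨ y must be 0, so both n5 = 0 and y = 0.
n5 = ¬n4 must be 0, so n4 = 1.
n4 = z ∨ n3 must be 1, so at least one of z, n3 is 1.
Satisfying assignments:
  x=0, y=0, z=1
  x=1, y=0, z=1

2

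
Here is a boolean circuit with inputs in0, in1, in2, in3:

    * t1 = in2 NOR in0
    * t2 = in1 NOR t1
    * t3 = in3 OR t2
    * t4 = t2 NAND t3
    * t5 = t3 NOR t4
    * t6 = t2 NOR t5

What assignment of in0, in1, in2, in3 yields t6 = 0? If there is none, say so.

t6 = t2 NOR t5 must be 0, so at least one of t2, t5 is 1.
Check with in0=1, in1=0, in2=1, in3=1:
t1 = in2 NOR in0 = 1 NOR 1 = 0
t2 = in1 NOR t1 = 0 NOR 0 = 1
t3 = in3 OR t2 = 1 OR 1 = 1
t4 = t2 NAND t3 = 1 NAND 1 = 0
t5 = t3 NOR t4 = 1 NOR 0 = 0
t6 = t2 NOR t5 = 1 NOR 0 = 0
So t6 = 0 as required.

in0=1, in1=0, in2=1, in3=1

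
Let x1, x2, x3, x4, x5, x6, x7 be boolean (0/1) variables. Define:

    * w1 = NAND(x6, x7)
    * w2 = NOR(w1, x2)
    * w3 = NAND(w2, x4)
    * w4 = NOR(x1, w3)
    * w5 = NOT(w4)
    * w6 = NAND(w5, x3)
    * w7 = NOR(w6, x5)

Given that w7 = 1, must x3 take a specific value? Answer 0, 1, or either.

w7 = NOR(w6, x5) must be 1, so both w6 = 0 and x5 = 0.
Every assignment with w7 = 1 has x3 = 1; there are 31 such assignment(s).

1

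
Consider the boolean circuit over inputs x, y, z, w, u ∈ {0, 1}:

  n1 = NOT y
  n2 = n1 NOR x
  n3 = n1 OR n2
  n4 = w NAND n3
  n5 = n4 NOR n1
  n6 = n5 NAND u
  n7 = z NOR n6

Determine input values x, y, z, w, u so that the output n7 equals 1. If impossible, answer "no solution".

x=0, y=1, z=0, w=1, u=1

Check with x=0, y=1, z=0, w=1, u=1:
n1 = NOT y = NOT 1 = 0
n2 = n1 NOR x = 0 NOR 0 = 1
n3 = n1 OR n2 = 0 OR 1 = 1
n4 = w NAND n3 = 1 NAND 1 = 0
n5 = n4 NOR n1 = 0 NOR 0 = 1
n6 = n5 NAND u = 1 NAND 1 = 0
n7 = z NOR n6 = 0 NOR 0 = 1
So n7 = 1 as required.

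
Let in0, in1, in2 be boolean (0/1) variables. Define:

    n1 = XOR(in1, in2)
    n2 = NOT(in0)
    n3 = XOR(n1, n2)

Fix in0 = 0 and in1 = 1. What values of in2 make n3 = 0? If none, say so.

Check with in0 = 0 and in1 = 1 and in2=0:
n1 = XOR(in1, in2) = XOR(1, 0) = 1
n2 = NOT(in0) = NOT 0 = 1
n3 = XOR(n1, n2) = XOR(1, 1) = 0
So n3 = 0.

in2=0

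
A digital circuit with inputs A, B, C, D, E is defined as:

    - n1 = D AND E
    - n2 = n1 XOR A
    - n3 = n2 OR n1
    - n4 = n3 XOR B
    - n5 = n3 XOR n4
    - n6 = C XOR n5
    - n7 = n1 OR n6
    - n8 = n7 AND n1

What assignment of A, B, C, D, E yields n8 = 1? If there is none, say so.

A=1, B=1, C=0, D=1, E=1

Check with A=1, B=1, C=0, D=1, E=1:
n1 = D AND E = 1 AND 1 = 1
n2 = n1 XOR A = 1 XOR 1 = 0
n3 = n2 OR n1 = 0 OR 1 = 1
n4 = n3 XOR B = 1 XOR 1 = 0
n5 = n3 XOR n4 = 1 XOR 0 = 1
n6 = C XOR n5 = 0 XOR 1 = 1
n7 = n1 OR n6 = 1 OR 1 = 1
n8 = n7 AND n1 = 1 AND 1 = 1
So n8 = 1 as required.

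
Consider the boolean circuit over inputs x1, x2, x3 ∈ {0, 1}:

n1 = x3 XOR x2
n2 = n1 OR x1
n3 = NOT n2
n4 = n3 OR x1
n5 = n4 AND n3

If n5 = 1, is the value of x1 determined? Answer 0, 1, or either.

n5 = n4 AND n3 must be 1, so both n4 = 1 and n3 = 1.
Every assignment with n5 = 1 has x1 = 0; there are 2 such assignment(s).
  x1=0, x2=0, x3=0
  x1=0, x2=1, x3=1

0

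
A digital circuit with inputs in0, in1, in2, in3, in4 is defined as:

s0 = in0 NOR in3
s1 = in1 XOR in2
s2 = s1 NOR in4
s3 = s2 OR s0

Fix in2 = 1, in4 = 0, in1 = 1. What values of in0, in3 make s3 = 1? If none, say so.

in0=1, in3=0

s3 = s2 OR s0 must be 1, so at least one of s2, s0 is 1.
Check with in2 = 1, in4 = 0, in1 = 1 and in0=1, in3=0:
s0 = in0 NOR in3 = 1 NOR 0 = 0
s1 = in1 XOR in2 = 1 XOR 1 = 0
s2 = s1 NOR in4 = 0 NOR 0 = 1
s3 = s2 OR s0 = 1 OR 0 = 1
So s3 = 1.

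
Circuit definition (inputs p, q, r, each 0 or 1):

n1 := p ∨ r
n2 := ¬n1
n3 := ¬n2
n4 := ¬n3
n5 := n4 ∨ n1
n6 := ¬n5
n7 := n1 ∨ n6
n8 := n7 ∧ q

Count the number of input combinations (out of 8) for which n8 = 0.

5

n8 = n7 ∧ q must be 0, so at least one of n7, q is 0.
Satisfying assignments:
  p=0, q=0, r=0
  p=0, q=0, r=1
  p=0, q=1, r=0
  p=1, q=0, r=0
  p=1, q=0, r=1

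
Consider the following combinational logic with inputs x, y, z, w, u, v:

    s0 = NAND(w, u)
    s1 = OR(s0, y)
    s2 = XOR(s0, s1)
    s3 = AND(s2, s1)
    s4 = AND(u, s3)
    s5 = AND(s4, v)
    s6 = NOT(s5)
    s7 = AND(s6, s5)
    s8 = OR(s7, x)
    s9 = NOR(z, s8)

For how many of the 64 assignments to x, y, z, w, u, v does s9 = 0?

s9 = NOR(z, s8) must be 0, so at least one of z, s8 is 1.
Enumerating the 64 input combinations, 48 give s9 = 0 and 16 give s9 = 1.

48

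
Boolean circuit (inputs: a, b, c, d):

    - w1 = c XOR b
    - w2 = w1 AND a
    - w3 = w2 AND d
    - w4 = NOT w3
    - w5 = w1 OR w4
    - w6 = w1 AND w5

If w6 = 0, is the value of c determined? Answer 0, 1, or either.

either

Both values of c occur among assignments with w6 = 0:
  c=0: a=0, b=0, c=0, d=0
  c=1: a=0, b=1, c=1, d=0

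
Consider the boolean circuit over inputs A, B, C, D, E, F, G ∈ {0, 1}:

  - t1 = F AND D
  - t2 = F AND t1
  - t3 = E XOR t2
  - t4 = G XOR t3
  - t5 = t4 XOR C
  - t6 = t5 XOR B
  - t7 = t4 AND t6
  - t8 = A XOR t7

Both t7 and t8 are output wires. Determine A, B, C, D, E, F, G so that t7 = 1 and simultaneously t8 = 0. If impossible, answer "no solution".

A=1, B=1, C=1, D=1, E=1, F=0, G=0

Check with A=1, B=1, C=1, D=1, E=1, F=0, G=0:
t1 = F AND D = 0 AND 1 = 0
t2 = F AND t1 = 0 AND 0 = 0
t3 = E XOR t2 = 1 XOR 0 = 1
t4 = G XOR t3 = 0 XOR 1 = 1
t5 = t4 XOR C = 1 XOR 1 = 0
t6 = t5 XOR B = 0 XOR 1 = 1
t7 = t4 AND t6 = 1 AND 1 = 1
t8 = A XOR t7 = 1 XOR 1 = 0
So t7 = 1 and t8 = 0.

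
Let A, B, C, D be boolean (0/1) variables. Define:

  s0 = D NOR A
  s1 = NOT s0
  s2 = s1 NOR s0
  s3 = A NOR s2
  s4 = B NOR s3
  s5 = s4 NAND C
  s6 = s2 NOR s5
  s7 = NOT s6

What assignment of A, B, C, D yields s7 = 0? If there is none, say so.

Check with A=1, B=0, C=1, D=1:
s0 = D NOR A = 1 NOR 1 = 0
s1 = NOT s0 = NOT 0 = 1
s2 = s1 NOR s0 = 1 NOR 0 = 0
s3 = A NOR s2 = 1 NOR 0 = 0
s4 = B NOR s3 = 0 NOR 0 = 1
s5 = s4 NAND C = 1 NAND 1 = 0
s6 = s2 NOR s5 = 0 NOR 0 = 1
s7 = NOT s6 = NOT 1 = 0
So s7 = 0 as required.

A=1, B=0, C=1, D=1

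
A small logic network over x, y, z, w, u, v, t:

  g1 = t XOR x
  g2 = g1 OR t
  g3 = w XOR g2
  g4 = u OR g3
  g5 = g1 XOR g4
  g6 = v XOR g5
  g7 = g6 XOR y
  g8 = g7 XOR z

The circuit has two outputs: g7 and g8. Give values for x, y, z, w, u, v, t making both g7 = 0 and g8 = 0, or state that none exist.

Check with x=1 y=1 z=0 w=0 u=1 v=1 t=0:
g1 = t XOR x = 0 XOR 1 = 1
g2 = g1 OR t = 1 OR 0 = 1
g3 = w XOR g2 = 0 XOR 1 = 1
g4 = u OR g3 = 1 OR 1 = 1
g5 = g1 XOR g4 = 1 XOR 1 = 0
g6 = v XOR g5 = 1 XOR 0 = 1
g7 = g6 XOR y = 1 XOR 1 = 0
g8 = g7 XOR z = 0 XOR 0 = 0
So g7 = 0 and g8 = 0.

x=1 y=1 z=0 w=0 u=1 v=1 t=0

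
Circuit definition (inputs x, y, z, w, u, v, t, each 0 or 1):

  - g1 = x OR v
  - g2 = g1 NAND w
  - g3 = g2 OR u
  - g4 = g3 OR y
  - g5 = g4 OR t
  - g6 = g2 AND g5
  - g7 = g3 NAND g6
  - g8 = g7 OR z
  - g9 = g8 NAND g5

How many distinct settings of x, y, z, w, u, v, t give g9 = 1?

46

g9 = g8 NAND g5 must be 1, so at least one of g8, g5 is 0.
Enumerating the 128 input combinations, 46 give g9 = 1 and 82 give g9 = 0.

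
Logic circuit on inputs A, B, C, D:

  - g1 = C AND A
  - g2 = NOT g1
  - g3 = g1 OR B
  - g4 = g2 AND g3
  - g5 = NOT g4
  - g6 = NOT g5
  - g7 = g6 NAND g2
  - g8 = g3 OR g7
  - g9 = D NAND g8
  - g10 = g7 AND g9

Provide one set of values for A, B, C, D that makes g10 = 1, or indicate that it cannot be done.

A=1, B=1, C=1, D=0

Check with A=1, B=1, C=1, D=0:
g1 = C AND A = 1 AND 1 = 1
g2 = NOT g1 = NOT 1 = 0
g3 = g1 OR B = 1 OR 1 = 1
g4 = g2 AND g3 = 0 AND 1 = 0
g5 = NOT g4 = NOT 0 = 1
g6 = NOT g5 = NOT 1 = 0
g7 = g6 NAND g2 = 0 NAND 0 = 1
g8 = g3 OR g7 = 1 OR 1 = 1
g9 = D NAND g8 = 0 NAND 1 = 1
g10 = g7 AND g9 = 1 AND 1 = 1
So g10 = 1 as required.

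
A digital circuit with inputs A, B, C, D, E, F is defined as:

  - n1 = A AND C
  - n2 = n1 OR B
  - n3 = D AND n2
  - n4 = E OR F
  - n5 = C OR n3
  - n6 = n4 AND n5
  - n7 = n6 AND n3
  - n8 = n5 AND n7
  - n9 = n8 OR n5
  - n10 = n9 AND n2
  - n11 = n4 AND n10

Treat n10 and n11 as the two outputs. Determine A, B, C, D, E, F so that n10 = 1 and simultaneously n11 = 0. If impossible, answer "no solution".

A=1, B=0, C=1, D=1, E=0, F=0

Check with A=1, B=0, C=1, D=1, E=0, F=0:
n1 = A AND C = 1 AND 1 = 1
n2 = n1 OR B = 1 OR 0 = 1
n3 = D AND n2 = 1 AND 1 = 1
n4 = E OR F = 0 OR 0 = 0
n5 = C OR n3 = 1 OR 1 = 1
n6 = n4 AND n5 = 0 AND 1 = 0
n7 = n6 AND n3 = 0 AND 1 = 0
n8 = n5 AND n7 = 1 AND 0 = 0
n9 = n8 OR n5 = 0 OR 1 = 1
n10 = n9 AND n2 = 1 AND 1 = 1
n11 = n4 AND n10 = 0 AND 1 = 0
So n10 = 1 and n11 = 0.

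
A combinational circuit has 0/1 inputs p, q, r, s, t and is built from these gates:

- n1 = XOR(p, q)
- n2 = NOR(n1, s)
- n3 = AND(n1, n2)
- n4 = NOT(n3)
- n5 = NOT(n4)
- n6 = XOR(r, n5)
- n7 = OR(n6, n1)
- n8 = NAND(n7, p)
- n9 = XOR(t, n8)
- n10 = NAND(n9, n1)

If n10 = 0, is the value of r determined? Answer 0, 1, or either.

Both values of r occur among assignments with n10 = 0:
  r=0: p=0, q=1, r=0, s=0, t=0
  r=1: p=0, q=1, r=1, s=0, t=0

either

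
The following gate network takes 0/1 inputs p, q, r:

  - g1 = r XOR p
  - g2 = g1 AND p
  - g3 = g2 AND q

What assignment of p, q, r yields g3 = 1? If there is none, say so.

p=1, q=1, r=0

g3 = g2 AND q must be 1, so both g2 = 1 and q = 1.
Check with p=1, q=1, r=0:
g1 = r XOR p = 0 XOR 1 = 1
g2 = g1 AND p = 1 AND 1 = 1
g3 = g2 AND q = 1 AND 1 = 1
So g3 = 1 as required.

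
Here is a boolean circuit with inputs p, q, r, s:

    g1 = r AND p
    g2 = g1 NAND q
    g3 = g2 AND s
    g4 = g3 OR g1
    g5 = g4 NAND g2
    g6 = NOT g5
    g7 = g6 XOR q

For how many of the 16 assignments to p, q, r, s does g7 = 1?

g7 = g6 XOR q must be 1, so g6 and q differ.
Enumerating the 16 input combinations, 10 give g7 = 1 and 6 give g7 = 0.

10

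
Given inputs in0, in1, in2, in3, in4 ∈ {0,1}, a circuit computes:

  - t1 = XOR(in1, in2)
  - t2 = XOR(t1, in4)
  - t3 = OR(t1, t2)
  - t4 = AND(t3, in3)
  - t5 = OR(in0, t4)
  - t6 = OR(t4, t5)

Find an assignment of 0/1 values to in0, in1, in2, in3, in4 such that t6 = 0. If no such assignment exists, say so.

in0=0, in1=1, in2=1, in3=0, in4=0

Check with in0=0, in1=1, in2=1, in3=0, in4=0:
t1 = XOR(in1, in2) = XOR(1, 1) = 0
t2 = XOR(t1, in4) = XOR(0, 0) = 0
t3 = OR(t1, t2) = OR(0, 0) = 0
t4 = AND(t3, in3) = AND(0, 0) = 0
t5 = OR(in0, t4) = OR(0, 0) = 0
t6 = OR(t4, t5) = OR(0, 0) = 0
So t6 = 0 as required.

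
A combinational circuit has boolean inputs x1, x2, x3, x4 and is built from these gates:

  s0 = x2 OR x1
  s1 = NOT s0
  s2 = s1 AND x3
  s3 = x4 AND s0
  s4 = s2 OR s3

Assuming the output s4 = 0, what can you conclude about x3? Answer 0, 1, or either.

Both values of x3 occur among assignments with s4 = 0:
  x3=0: x1=0, x2=0, x3=0, x4=0
  x3=1: x1=0, x2=1, x3=1, x4=0

either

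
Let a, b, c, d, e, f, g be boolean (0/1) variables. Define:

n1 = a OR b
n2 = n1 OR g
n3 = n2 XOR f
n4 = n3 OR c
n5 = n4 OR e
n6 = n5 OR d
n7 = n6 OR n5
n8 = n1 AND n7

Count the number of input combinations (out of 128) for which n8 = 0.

38

n8 = n1 AND n7 must be 0, so at least one of n1, n7 is 0.
Enumerating the 128 input combinations, 38 give n8 = 0 and 90 give n8 = 1.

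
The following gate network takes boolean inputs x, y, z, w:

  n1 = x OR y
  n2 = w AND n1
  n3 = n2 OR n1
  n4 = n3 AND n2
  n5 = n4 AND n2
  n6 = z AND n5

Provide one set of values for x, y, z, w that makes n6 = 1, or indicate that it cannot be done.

n6 = z AND n5 must be 1, so both z = 1 and n5 = 1.
Check with x=0, y=1, z=1, w=1:
n1 = x OR y = 0 OR 1 = 1
n2 = w AND n1 = 1 AND 1 = 1
n3 = n2 OR n1 = 1 OR 1 = 1
n4 = n3 AND n2 = 1 AND 1 = 1
n5 = n4 AND n2 = 1 AND 1 = 1
n6 = z AND n5 = 1 AND 1 = 1
So n6 = 1 as required.

x=0, y=1, z=1, w=1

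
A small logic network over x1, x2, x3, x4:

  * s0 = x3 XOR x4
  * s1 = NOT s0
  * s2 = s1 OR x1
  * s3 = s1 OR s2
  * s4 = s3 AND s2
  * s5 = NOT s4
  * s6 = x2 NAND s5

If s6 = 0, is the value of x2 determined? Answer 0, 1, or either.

s6 = x2 NAND s5 must be 0, so both x2 = 1 and s5 = 1.
s5 = NOT s4 must be 1, so s4 = 0.
Every assignment with s6 = 0 has x2 = 1; there are 2 such assignment(s).
  x1=0, x2=1, x3=0, x4=1
  x1=0, x2=1, x3=1, x4=0

1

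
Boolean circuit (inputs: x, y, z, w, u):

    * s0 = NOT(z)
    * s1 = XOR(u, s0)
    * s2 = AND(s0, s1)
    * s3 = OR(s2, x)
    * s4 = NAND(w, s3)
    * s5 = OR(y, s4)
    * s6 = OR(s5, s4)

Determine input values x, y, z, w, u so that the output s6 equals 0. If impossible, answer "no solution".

Check with x=1, y=0, z=1, w=1, u=1:
s0 = NOT(z) = NOT 1 = 0
s1 = XOR(u, s0) = XOR(1, 0) = 1
s2 = AND(s0, s1) = AND(0, 1) = 0
s3 = OR(s2, x) = OR(0, 1) = 1
s4 = NAND(w, s3) = NAND(1, 1) = 0
s5 = OR(y, s4) = OR(0, 0) = 0
s6 = OR(s5, s4) = OR(0, 0) = 0
So s6 = 0 as required.

x=1, y=0, z=1, w=1, u=1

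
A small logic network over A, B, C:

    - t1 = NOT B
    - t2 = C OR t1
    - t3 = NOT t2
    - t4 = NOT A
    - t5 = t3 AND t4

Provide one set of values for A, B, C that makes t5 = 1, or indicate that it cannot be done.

A=0, B=1, C=0

t5 = t3 AND t4 must be 1, so both t3 = 1 and t4 = 1.
t3 = NOT t2 must be 1, so t2 = 0.
t4 = NOT A must be 1, so A = 0.
Check with A=0, B=1, C=0:
t1 = NOT B = NOT 1 = 0
t2 = C OR t1 = 0 OR 0 = 0
t3 = NOT t2 = NOT 0 = 1
t4 = NOT A = NOT 0 = 1
t5 = t3 AND t4 = 1 AND 1 = 1
So t5 = 1 as required.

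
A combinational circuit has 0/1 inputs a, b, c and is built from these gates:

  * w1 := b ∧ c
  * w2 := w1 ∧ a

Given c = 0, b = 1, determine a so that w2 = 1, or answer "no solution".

no solution exists

With c = 0, b = 1 fixed, none of the 2 settings of a give w2 = 1.
For example, with a=1:
w1 = b ∧ c = 1 ∧ 0 = 0
w2 = w1 ∧ a = 0 ∧ 1 = 0
giving w2 = 0 ≠ 1.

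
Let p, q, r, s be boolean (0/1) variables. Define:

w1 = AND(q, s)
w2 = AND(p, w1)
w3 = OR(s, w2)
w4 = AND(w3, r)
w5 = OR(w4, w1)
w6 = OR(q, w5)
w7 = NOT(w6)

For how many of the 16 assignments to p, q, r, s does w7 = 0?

w7 = NOT(w6) must be 0, so w6 = 1.
Enumerating the 16 input combinations, 10 give w7 = 0 and 6 give w7 = 1.

10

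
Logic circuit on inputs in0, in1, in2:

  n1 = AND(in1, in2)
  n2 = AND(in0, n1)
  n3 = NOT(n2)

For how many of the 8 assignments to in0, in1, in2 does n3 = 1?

n3 = NOT(n2) must be 1, so n2 = 0.
Enumerating the 8 input combinations, 7 give n3 = 1 and 1 give n3 = 0.

7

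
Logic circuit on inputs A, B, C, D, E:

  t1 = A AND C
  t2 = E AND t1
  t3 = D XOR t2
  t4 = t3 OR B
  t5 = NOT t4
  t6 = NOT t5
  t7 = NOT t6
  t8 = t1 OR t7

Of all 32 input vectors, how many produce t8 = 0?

t8 = t1 OR t7 must be 0, so both t1 = 0 and t7 = 0.
t1 = A AND C must be 0, so at least one of A, C is 0.
Enumerating the 32 input combinations, 18 give t8 = 0 and 14 give t8 = 1.

18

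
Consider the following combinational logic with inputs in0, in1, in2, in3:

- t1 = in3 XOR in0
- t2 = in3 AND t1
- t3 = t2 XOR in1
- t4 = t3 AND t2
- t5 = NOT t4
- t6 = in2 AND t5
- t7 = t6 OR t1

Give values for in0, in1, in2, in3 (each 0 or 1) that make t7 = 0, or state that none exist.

in0=0 in1=1 in2=0 in3=0

t7 = t6 OR t1 must be 0, so both t6 = 0 and t1 = 0.
Check with in0=0 in1=1 in2=0 in3=0:
t1 = in3 XOR in0 = 0 XOR 0 = 0
t2 = in3 AND t1 = 0 AND 0 = 0
t3 = t2 XOR in1 = 0 XOR 1 = 1
t4 = t3 AND t2 = 1 AND 0 = 0
t5 = NOT t4 = NOT 0 = 1
t6 = in2 AND t5 = 0 AND 1 = 0
t7 = t6 OR t1 = 0 OR 0 = 0
So t7 = 0 as required.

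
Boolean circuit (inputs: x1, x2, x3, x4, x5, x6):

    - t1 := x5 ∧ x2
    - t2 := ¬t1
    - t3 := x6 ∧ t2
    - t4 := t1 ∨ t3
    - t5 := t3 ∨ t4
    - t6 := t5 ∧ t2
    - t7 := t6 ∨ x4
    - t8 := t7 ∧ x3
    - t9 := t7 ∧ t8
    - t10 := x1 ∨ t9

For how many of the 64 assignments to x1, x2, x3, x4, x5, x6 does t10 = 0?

21

t10 = x1 ∨ t9 must be 0, so both x1 = 0 and t9 = 0.
t9 = t7 ∧ t8 must be 0, so at least one of t7, t8 is 0.
Enumerating the 64 input combinations, 21 give t10 = 0 and 43 give t10 = 1.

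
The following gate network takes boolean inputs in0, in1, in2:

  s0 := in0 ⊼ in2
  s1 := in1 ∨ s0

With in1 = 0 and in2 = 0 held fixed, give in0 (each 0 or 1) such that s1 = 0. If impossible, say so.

no solution exists

With in1 = 0 and in2 = 0 fixed, none of the 2 settings of in0 give s1 = 0.
For example, with in0=0:
s0 = in0 ⊼ in2 = 0 ⊼ 0 = 1
s1 = in1 ∨ s0 = 0 ∨ 1 = 1
giving s1 = 1 ≠ 0.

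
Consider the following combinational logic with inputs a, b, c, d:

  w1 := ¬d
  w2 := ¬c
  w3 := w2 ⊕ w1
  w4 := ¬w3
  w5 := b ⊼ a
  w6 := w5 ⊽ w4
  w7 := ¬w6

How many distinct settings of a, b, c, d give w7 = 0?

2

w7 = ¬w6 must be 0, so w6 = 1.
w6 = w5 ⊽ w4 must be 1, so both w5 = 0 and w4 = 0.
Satisfying assignments:
  a=1, b=1, c=0, d=1
  a=1, b=1, c=1, d=0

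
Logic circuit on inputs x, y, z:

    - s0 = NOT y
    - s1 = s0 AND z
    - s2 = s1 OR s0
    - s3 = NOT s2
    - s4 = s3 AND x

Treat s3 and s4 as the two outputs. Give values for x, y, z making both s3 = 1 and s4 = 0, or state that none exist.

x=0, y=1, z=1

Check with x=0, y=1, z=1:
s0 = NOT y = NOT 1 = 0
s1 = s0 AND z = 0 AND 1 = 0
s2 = s1 OR s0 = 0 OR 0 = 0
s3 = NOT s2 = NOT 0 = 1
s4 = s3 AND x = 1 AND 0 = 0
So s3 = 1 and s4 = 0.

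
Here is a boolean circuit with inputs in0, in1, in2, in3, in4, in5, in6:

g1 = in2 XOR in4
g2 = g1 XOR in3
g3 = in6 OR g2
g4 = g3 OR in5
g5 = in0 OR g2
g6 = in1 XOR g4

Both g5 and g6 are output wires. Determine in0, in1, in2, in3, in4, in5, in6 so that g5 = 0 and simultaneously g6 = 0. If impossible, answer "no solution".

in0=0, in1=1, in2=1, in3=0, in4=1, in5=1, in6=0

Check with in0=0, in1=1, in2=1, in3=0, in4=1, in5=1, in6=0:
g1 = in2 XOR in4 = 1 XOR 1 = 0
g2 = g1 XOR in3 = 0 XOR 0 = 0
g3 = in6 OR g2 = 0 OR 0 = 0
g4 = g3 OR in5 = 0 OR 1 = 1
g5 = in0 OR g2 = 0 OR 0 = 0
g6 = in1 XOR g4 = 1 XOR 1 = 0
So g5 = 0 and g6 = 0.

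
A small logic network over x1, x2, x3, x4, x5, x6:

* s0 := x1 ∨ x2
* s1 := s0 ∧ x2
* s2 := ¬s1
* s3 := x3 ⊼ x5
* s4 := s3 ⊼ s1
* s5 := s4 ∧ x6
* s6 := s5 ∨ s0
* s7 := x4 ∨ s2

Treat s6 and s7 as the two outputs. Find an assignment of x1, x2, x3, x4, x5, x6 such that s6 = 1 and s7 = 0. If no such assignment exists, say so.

x1=1, x2=1, x3=1, x4=0, x5=0, x6=1

Check with x1=1, x2=1, x3=1, x4=0, x5=0, x6=1:
s0 = x1 ∨ x2 = 1 ∨ 1 = 1
s1 = s0 ∧ x2 = 1 ∧ 1 = 1
s2 = ¬s1 = ¬1 = 0
s3 = x3 ⊼ x5 = 1 ⊼ 0 = 1
s4 = s3 ⊼ s1 = 1 ⊼ 1 = 0
s5 = s4 ∧ x6 = 0 ∧ 1 = 0
s6 = s5 ∨ s0 = 0 ∨ 1 = 1
s7 = x4 ∨ s2 = 0 ∨ 0 = 0
So s6 = 1 and s7 = 0.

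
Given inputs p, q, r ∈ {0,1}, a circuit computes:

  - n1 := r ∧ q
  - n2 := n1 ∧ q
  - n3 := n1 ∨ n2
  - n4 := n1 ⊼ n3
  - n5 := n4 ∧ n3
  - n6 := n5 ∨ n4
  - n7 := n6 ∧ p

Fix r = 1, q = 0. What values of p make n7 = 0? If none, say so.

n7 = n6 ∧ p must be 0, so at least one of n6, p is 0.
Check with r = 1, q = 0 and p=0:
n1 = r ∧ q = 1 ∧ 0 = 0
n2 = n1 ∧ q = 0 ∧ 0 = 0
n3 = n1 ∨ n2 = 0 ∨ 0 = 0
n4 = n1 ⊼ n3 = 0 ⊼ 0 = 1
n5 = n4 ∧ n3 = 1 ∧ 0 = 0
n6 = n5 ∨ n4 = 0 ∨ 1 = 1
n7 = n6 ∧ p = 1 ∧ 0 = 0
So n7 = 0.

p=0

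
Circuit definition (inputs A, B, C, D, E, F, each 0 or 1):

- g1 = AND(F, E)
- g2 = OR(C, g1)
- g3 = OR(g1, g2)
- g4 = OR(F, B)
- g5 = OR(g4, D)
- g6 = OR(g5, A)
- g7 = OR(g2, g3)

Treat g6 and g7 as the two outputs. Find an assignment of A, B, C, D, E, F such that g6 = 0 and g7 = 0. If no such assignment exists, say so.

Check with A=0, B=0, C=0, D=0, E=0, F=0:
g1 = AND(F, E) = AND(0, 0) = 0
g2 = OR(C, g1) = OR(0, 0) = 0
g3 = OR(g1, g2) = OR(0, 0) = 0
g4 = OR(F, B) = OR(0, 0) = 0
g5 = OR(g4, D) = OR(0, 0) = 0
g6 = OR(g5, A) = OR(0, 0) = 0
g7 = OR(g2, g3) = OR(0, 0) = 0
So g6 = 0 and g7 = 0.

A=0, B=0, C=0, D=0, E=0, F=0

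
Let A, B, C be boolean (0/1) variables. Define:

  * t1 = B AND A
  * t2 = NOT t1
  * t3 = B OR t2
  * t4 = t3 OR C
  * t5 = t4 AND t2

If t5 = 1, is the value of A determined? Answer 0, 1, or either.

Both values of A occur among assignments with t5 = 1:
  A=0: A=0, B=0, C=0
  A=1: A=1, B=0, C=0

either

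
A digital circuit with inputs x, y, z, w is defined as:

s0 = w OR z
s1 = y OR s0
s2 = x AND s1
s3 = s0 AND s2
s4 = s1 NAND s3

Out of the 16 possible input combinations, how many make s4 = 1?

10

s4 = s1 NAND s3 must be 1, so at least one of s1, s3 is 0.
Enumerating the 16 input combinations, 10 give s4 = 1 and 6 give s4 = 0.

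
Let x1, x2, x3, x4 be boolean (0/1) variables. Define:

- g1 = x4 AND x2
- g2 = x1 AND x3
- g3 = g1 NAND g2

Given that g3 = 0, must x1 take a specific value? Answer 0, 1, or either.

1

g3 = g1 NAND g2 must be 0, so both g1 = 1 and g2 = 1.
g1 = x4 AND x2 must be 1, so both x4 = 1 and x2 = 1.
Every assignment with g3 = 0 has x1 = 1; there are 1 such assignment(s).
  x1=1, x2=1, x3=1, x4=1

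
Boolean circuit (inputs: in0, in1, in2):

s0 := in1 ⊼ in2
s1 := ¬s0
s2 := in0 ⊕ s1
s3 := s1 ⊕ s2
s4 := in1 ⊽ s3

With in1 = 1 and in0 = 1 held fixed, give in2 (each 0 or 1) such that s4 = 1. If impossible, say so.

no solution exists

With in1 = 1 and in0 = 1 fixed, none of the 2 settings of in2 give s4 = 1.
For example, with in2=0:
s0 = in1 ⊼ in2 = 1 ⊼ 0 = 1
s1 = ¬s0 = ¬1 = 0
s2 = in0 ⊕ s1 = 1 ⊕ 0 = 1
s3 = s1 ⊕ s2 = 0 ⊕ 1 = 1
s4 = in1 ⊽ s3 = 1 ⊽ 1 = 0
giving s4 = 0 ≠ 1.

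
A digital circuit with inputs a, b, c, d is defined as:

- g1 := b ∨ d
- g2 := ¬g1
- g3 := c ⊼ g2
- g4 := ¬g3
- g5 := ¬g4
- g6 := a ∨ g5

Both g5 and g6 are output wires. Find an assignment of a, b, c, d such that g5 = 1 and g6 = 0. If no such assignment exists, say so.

Across all 16 input combinations, none give both g5 = 1 and g6 = 0.

no solution exists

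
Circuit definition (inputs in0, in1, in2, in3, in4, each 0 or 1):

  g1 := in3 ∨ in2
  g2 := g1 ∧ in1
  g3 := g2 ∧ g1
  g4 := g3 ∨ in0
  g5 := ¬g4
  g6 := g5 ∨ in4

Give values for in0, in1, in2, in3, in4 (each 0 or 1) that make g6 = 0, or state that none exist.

Check with in0=1 in1=1 in2=1 in3=0 in4=0:
g1 = in3 ∨ in2 = 0 ∨ 1 = 1
g2 = g1 ∧ in1 = 1 ∧ 1 = 1
g3 = g2 ∧ g1 = 1 ∧ 1 = 1
g4 = g3 ∨ in0 = 1 ∨ 1 = 1
g5 = ¬g4 = ¬1 = 0
g6 = g5 ∨ in4 = 0 ∨ 0 = 0
So g6 = 0 as required.

in0=1 in1=1 in2=1 in3=0 in4=0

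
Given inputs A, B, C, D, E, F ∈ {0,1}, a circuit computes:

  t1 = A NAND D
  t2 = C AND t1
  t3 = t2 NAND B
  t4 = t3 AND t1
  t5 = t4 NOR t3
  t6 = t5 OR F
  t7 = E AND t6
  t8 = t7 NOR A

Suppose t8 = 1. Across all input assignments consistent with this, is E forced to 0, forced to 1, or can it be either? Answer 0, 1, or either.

either

Both values of E occur among assignments with t8 = 1:
  E=0: A=0, B=0, C=0, D=0, E=0, F=0
  E=1: A=0, B=0, C=0, D=0, E=1, F=0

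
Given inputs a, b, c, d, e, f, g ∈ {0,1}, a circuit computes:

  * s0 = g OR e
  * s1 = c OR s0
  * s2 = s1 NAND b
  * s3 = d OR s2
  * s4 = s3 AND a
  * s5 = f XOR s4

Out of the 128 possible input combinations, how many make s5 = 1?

64

s5 = f XOR s4 must be 1, so f and s4 differ.
Enumerating the 128 input combinations, 64 give s5 = 1 and 64 give s5 = 0.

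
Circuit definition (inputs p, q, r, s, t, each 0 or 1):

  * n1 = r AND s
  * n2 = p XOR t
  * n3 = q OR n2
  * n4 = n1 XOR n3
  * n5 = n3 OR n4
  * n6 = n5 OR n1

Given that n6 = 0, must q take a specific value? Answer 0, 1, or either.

n6 = n5 OR n1 must be 0, so both n5 = 0 and n1 = 0.
n5 = n3 OR n4 must be 0, so both n3 = 0 and n4 = 0.
Every assignment with n6 = 0 has q = 0; there are 6 such assignment(s).

0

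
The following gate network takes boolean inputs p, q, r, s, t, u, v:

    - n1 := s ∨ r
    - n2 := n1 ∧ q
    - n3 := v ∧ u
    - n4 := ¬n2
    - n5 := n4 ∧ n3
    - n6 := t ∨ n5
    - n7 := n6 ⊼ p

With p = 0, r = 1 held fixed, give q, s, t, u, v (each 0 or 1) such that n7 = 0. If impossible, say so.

no solution exists

With p = 0, r = 1 fixed, none of the 32 settings of q, s, t, u, v give n7 = 0.
For example, with q=1, s=0, t=0, u=0, v=0:
n1 = s ∨ r = 0 ∨ 1 = 1
n2 = n1 ∧ q = 1 ∧ 1 = 1
n3 = v ∧ u = 0 ∧ 0 = 0
n4 = ¬n2 = ¬1 = 0
n5 = n4 ∧ n3 = 0 ∧ 0 = 0
n6 = t ∨ n5 = 0 ∨ 0 = 0
n7 = n6 ⊼ p = 0 ⊼ 0 = 1
giving n7 = 1 ≠ 0.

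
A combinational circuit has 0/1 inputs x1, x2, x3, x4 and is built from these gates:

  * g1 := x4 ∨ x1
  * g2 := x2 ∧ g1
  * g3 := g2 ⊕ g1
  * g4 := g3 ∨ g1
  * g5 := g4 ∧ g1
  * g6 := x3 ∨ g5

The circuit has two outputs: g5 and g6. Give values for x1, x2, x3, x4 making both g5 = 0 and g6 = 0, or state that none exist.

Check with x1=0, x2=1, x3=0, x4=0:
g1 = x4 ∨ x1 = 0 ∨ 0 = 0
g2 = x2 ∧ g1 = 1 ∧ 0 = 0
g3 = g2 ⊕ g1 = 0 ⊕ 0 = 0
g4 = g3 ∨ g1 = 0 ∨ 0 = 0
g5 = g4 ∧ g1 = 0 ∧ 0 = 0
g6 = x3 ∨ g5 = 0 ∨ 0 = 0
So g5 = 0 and g6 = 0.

x1=0, x2=1, x3=0, x4=0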